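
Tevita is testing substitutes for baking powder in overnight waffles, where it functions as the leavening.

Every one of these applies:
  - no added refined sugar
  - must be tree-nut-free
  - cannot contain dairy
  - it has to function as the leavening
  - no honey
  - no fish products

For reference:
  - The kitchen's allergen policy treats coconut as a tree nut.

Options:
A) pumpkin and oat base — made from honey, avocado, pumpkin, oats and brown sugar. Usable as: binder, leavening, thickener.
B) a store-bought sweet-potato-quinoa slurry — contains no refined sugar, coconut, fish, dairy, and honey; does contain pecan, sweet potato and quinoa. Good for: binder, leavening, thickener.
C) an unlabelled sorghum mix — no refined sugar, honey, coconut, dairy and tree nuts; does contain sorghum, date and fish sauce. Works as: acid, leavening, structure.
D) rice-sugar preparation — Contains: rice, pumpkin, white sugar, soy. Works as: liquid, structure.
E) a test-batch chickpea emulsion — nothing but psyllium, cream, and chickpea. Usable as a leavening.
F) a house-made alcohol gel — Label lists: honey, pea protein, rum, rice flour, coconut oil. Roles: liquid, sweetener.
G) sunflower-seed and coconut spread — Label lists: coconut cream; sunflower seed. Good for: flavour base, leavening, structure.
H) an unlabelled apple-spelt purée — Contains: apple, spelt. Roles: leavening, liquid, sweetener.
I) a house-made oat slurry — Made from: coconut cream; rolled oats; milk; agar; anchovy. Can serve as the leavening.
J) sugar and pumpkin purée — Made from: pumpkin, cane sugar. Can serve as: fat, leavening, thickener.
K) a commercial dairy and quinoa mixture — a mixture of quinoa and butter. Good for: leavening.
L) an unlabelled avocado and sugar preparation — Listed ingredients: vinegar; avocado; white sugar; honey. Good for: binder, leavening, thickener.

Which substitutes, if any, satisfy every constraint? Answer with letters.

A: has honey, so not honey-free; has brown sugar, so not no-added-sugar — no
B: has pecan, so not tree-nut-free — out
C: has fish sauce, so not fish-free — reject
D: not usable as a leavening; has white sugar, so not no-added-sugar — out
E: has cream, so not dairy-free — no
F: not usable as a leavening; has honey, so not honey-free (and 1 more) — no
G: has coconut cream, so not tree-nut-free — reject
H: nothing on the exclusion list — keep
I: has coconut cream, so not tree-nut-free; has anchovy, so not fish-free (and 1 more) — reject
J: has cane sugar, so not no-added-sugar — no
K: has butter, so not dairy-free — out
L: has honey, so not honey-free; has white sugar, so not no-added-sugar — reject

H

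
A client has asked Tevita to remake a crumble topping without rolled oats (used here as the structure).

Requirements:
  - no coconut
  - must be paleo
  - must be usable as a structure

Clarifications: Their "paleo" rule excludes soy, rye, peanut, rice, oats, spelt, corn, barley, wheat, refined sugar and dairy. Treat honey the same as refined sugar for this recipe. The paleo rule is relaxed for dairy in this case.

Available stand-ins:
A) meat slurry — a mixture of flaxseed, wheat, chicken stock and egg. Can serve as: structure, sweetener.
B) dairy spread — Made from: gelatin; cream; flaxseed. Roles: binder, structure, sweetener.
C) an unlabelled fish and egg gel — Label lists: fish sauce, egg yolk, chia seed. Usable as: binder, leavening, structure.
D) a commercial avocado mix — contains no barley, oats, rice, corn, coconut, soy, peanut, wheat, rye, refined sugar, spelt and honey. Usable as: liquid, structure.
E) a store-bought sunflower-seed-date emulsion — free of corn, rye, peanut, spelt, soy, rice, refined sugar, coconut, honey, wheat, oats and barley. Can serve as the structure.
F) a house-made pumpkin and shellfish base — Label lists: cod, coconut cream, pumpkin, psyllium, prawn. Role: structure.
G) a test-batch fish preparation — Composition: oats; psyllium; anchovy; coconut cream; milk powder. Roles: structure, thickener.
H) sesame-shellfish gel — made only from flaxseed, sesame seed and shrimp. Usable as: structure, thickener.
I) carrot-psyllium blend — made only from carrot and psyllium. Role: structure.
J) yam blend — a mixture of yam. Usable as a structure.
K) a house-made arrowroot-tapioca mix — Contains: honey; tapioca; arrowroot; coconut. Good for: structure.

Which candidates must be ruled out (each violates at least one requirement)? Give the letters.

A: has wheat, so not paleo — no
B: dairy is permitted under the paleo carve-out; nothing else excluded — valid
C: only egg yolk, fish sauce and chia seed; none excluded — keep
D: works as a structure, paleo, no coconut — valid
E: works as a structure, paleo, no coconut — OK
F: has coconut cream, so not coconut-free — no
G: has oats, so not paleo; has coconut cream, so not coconut-free — out
H: nothing on the exclusion list — keep
I: no coconut, paleo — valid
J: works as a structure, paleo, no coconut — valid
K: has honey, so not paleo; has coconut, so not coconut-free — out

A, F, G, K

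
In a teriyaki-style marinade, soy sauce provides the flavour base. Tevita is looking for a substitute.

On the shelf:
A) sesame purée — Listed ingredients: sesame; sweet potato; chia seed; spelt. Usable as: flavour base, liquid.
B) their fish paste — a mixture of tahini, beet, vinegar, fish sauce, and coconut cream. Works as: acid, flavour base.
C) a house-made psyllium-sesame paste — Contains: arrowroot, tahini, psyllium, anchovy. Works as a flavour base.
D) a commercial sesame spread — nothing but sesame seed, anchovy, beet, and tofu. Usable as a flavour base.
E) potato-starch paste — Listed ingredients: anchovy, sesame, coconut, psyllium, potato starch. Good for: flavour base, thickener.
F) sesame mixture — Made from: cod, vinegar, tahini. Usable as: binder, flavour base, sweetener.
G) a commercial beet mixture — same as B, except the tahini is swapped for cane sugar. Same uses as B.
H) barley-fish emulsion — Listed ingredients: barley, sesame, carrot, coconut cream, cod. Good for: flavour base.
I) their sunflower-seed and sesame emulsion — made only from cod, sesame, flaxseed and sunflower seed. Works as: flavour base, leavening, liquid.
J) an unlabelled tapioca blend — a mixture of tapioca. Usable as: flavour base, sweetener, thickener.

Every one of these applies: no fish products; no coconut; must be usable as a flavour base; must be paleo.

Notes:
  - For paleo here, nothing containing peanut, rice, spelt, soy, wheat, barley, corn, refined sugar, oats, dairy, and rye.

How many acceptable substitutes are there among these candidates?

1

A: has spelt, so not paleo — out
B: has coconut cream, so not coconut-free; has fish sauce, so not fish-free — reject
C: has anchovy, so not fish-free — reject
D: has tofu, so not paleo; has anchovy, so not fish-free — reject
E: has coconut, so not coconut-free; has anchovy, so not fish-free — reject
F: has cod, so not fish-free — out
G: has cane sugar, so not paleo; has coconut cream, so not coconut-free (and 1 more) — out
H: has barley, so not paleo; has coconut cream, so not coconut-free (and 1 more) — reject
I: has cod, so not fish-free — no
J: every rule checks out — valid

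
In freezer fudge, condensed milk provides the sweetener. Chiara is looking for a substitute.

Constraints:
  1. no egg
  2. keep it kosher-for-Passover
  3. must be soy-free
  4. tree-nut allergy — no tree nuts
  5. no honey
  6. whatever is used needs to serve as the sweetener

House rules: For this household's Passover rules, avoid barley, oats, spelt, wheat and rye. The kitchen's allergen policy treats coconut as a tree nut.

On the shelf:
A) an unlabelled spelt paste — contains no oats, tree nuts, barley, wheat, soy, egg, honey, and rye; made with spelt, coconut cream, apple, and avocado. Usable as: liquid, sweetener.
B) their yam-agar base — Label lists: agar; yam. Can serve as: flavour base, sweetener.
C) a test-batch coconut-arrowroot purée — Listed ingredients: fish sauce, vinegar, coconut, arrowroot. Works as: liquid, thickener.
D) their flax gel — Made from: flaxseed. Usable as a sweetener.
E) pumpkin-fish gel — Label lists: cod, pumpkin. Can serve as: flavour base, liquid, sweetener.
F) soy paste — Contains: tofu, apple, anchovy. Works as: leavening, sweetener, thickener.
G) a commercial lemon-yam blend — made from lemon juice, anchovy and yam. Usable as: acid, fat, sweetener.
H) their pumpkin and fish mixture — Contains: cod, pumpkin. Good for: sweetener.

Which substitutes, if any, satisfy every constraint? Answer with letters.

B, D, E, G, H

A: has spelt, so not kosher-for-Passover; has coconut cream, so not tree-nut-free — no
B: kosher-for-Passover, no soy — keep
C: not usable as a sweetener; has coconut, so not tree-nut-free — reject
D: works as a sweetener, tree-nut-free, no egg — OK
E: nothing on the exclusion list — OK
F: has tofu, so not soy-free — out
G: only anchovy, lemon juice and yam; none excluded — OK
H: only cod and pumpkin; none excluded — valid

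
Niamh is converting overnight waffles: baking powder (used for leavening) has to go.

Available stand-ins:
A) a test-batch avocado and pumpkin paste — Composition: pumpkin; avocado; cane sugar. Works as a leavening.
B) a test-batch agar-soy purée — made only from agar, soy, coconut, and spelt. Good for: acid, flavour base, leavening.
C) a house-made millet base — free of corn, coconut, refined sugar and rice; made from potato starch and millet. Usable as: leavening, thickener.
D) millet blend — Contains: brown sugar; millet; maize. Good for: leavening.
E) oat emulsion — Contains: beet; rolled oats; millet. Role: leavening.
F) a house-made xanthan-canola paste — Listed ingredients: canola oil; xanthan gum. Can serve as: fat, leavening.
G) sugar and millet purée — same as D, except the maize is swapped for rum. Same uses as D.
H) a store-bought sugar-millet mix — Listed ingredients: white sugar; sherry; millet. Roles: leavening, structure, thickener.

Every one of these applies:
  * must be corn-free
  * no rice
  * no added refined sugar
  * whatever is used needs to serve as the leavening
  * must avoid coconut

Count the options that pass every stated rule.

A: has cane sugar, so not no-added-sugar — reject
B: has coconut, so not coconut-free — no
C: works as a leavening, no corn, no rice — keep
D: has brown sugar, so not no-added-sugar; has maize, so not corn-free — out
E: works as a leavening, no corn, no rice — valid
F: all constraints satisfied — OK
G: has brown sugar, so not no-added-sugar — reject
H: has white sugar, so not no-added-sugar — reject

3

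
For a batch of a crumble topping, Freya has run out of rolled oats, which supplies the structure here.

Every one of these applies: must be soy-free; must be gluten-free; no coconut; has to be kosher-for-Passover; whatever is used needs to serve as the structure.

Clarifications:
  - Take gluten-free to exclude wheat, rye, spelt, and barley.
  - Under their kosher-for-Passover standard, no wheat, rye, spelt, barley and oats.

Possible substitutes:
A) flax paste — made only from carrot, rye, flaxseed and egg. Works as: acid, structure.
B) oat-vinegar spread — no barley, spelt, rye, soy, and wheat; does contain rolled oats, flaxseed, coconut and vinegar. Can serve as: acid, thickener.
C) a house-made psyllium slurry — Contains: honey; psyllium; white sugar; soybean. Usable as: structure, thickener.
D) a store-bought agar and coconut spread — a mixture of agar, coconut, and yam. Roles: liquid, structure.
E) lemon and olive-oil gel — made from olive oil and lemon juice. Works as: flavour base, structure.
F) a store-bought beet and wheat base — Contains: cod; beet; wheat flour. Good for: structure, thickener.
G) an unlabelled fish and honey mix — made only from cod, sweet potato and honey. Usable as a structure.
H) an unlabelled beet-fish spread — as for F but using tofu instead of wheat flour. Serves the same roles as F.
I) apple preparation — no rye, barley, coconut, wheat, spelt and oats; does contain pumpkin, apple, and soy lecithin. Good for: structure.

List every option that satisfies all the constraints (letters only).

A: has rye, so not gluten-free; has rye, so not kosher-for-Passover — reject
B: not usable as a structure; has rolled oats, so not kosher-for-Passover (and 1 more) — reject
C: has soybean, so not soy-free — out
D: has coconut, so not coconut-free — no
E: all constraints satisfied — keep
F: has wheat flour, so not gluten-free; has wheat flour, so not kosher-for-Passover — no
G: works as a structure, no coconut, kosher-for-Passover — keep
H: has tofu, so not soy-free — reject
I: has soy lecithin, so not soy-free — out

E, G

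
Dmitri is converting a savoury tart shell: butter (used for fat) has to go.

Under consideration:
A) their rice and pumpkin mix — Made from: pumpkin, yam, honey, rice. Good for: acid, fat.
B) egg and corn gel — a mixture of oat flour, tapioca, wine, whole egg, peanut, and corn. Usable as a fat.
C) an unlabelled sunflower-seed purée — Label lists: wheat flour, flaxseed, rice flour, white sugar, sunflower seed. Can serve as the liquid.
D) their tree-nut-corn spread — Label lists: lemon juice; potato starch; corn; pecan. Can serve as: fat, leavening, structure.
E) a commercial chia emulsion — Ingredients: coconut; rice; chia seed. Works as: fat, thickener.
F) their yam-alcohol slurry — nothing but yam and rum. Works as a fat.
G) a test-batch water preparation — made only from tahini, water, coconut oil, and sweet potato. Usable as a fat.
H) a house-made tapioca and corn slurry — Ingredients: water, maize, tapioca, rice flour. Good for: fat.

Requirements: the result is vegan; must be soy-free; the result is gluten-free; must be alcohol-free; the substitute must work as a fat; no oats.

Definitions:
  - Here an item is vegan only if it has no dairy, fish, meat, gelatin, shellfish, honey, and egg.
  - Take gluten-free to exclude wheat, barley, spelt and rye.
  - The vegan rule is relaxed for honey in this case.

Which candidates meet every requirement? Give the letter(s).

A, D, E, G, H

A: honey is permitted under the vegan carve-out; nothing else excluded — keep
B: has whole egg, so not vegan; has wine, so not alcohol-free (and 1 more) — no
C: not usable as a fat; has wheat flour, so not gluten-free — reject
D: works as a fat, gluten-free, no alcohol — keep
E: only coconut, rice and chia seed; none excluded — keep
F: has rum, so not alcohol-free — no
G: no oats, vegan — valid
H: no alcohol, gluten-free — valid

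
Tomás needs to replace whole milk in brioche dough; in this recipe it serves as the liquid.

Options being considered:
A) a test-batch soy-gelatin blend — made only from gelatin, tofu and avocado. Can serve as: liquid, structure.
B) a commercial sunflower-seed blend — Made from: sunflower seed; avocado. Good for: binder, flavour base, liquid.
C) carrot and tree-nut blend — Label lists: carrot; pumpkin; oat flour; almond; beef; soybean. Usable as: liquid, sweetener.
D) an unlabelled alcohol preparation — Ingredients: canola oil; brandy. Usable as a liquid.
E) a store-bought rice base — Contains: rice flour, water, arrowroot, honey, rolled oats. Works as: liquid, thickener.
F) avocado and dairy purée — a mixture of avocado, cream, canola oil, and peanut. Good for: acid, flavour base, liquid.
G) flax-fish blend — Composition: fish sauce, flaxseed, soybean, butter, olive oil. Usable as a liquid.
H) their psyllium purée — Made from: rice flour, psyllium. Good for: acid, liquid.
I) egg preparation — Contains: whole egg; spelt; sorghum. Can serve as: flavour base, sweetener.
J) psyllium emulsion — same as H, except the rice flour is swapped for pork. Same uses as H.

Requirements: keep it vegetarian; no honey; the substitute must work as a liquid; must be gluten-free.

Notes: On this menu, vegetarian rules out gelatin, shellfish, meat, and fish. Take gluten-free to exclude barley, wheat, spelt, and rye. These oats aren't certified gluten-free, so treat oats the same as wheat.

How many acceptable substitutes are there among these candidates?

A: has gelatin, so not vegetarian — out
B: nothing on the exclusion list — valid
C: has beef, so not vegetarian; has oat flour, so not gluten-free — reject
D: only brandy and canola oil; none excluded — keep
E: has rolled oats, so not gluten-free; has honey, so not honey-free — reject
F: all constraints satisfied — valid
G: has fish sauce, so not vegetarian — reject
H: only rice flour and psyllium; none excluded — valid
I: not usable as a liquid; has spelt, so not gluten-free — out
J: has pork, so not vegetarian — out

4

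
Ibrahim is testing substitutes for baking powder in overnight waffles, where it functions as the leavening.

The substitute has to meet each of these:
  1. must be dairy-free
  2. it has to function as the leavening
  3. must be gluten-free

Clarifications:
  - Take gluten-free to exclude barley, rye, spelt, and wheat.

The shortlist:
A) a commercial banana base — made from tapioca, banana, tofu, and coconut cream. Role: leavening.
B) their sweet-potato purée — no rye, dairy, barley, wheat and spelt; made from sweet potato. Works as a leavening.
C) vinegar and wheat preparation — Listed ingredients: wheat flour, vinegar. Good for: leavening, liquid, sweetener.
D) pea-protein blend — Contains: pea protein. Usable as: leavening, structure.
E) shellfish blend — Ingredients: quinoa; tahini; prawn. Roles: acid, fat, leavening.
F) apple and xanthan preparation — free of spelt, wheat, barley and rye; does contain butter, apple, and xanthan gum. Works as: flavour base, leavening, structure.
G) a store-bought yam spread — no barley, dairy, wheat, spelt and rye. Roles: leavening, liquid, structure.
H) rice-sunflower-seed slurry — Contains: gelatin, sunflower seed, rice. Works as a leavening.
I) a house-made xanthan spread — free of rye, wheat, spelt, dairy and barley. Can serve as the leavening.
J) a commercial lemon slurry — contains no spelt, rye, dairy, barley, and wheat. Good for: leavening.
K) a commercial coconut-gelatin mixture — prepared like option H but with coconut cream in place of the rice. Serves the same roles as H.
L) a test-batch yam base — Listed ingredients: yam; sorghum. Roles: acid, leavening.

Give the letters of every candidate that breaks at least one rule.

C, F

A: nothing on the exclusion list — keep
B: gluten-free, no dairy — OK
C: has wheat flour, so not gluten-free — no
D: only pea protein; none excluded — valid
E: only tahini, prawn, and quinoa; none excluded — valid
F: has butter, so not dairy-free — reject
G: gluten-free, no dairy — valid
H: all constraints satisfied — keep
I: every rule checks out — OK
J: no dairy, gluten-free — OK
K: every rule checks out — valid
L: only sorghum and yam; none excluded — valid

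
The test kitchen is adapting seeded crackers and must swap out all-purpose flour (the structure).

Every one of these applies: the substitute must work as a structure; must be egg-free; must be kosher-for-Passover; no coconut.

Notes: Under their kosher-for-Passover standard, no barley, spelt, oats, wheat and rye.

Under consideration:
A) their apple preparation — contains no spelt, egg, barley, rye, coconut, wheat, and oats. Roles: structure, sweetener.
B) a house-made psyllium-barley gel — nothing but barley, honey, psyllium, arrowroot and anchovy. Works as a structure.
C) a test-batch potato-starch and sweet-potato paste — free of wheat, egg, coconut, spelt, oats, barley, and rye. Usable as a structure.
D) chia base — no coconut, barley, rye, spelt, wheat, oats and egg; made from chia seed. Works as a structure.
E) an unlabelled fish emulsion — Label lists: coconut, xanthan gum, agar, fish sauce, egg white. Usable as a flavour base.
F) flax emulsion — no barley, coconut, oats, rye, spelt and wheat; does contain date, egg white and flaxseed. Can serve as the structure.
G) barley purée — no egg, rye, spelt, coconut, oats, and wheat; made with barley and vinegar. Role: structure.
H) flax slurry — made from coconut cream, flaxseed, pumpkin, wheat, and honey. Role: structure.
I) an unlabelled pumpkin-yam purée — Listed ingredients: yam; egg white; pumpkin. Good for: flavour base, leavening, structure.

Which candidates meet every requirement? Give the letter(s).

A, C, D

A: every rule checks out — valid
B: has barley, so not kosher-for-Passover — out
C: no coconut, kosher-for-Passover — OK
D: all constraints satisfied — keep
E: not usable as a structure; has coconut, so not coconut-free (and 1 more) — no
F: has egg white, so not egg-free — no
G: has barley, so not kosher-for-Passover — out
H: has wheat, so not kosher-for-Passover; has coconut cream, so not coconut-free — out
I: has egg white, so not egg-free — no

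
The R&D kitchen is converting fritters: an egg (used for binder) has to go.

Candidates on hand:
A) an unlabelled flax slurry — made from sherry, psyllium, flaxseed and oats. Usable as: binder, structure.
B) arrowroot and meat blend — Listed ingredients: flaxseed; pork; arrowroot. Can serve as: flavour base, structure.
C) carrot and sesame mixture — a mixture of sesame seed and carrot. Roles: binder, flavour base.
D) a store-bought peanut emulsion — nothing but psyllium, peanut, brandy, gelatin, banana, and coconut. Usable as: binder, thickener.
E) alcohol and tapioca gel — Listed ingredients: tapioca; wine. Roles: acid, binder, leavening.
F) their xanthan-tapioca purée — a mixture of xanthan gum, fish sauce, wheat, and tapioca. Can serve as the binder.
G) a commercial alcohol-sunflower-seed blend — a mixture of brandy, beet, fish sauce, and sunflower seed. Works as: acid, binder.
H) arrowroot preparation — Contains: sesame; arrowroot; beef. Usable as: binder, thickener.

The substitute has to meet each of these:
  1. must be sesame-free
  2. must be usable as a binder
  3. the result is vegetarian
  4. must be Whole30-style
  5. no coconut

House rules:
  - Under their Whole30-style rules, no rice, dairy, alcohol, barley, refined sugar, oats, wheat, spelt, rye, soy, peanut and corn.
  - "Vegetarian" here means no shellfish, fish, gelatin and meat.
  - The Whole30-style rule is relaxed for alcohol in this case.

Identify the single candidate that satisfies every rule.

E

A: has oats, so not Whole30-style — no
B: not usable as a binder; has pork, so not vegetarian — no
C: has sesame seed, so not sesame-free — reject
D: has peanut, so not Whole30-style; has gelatin, so not vegetarian (and 1 more) — reject
E: alcohol is permitted under the Whole30-style carve-out; nothing else excluded — valid
F: has wheat, so not Whole30-style; has fish sauce, so not vegetarian — out
G: has fish sauce, so not vegetarian — reject
H: has beef, so not vegetarian; has sesame, so not sesame-free — out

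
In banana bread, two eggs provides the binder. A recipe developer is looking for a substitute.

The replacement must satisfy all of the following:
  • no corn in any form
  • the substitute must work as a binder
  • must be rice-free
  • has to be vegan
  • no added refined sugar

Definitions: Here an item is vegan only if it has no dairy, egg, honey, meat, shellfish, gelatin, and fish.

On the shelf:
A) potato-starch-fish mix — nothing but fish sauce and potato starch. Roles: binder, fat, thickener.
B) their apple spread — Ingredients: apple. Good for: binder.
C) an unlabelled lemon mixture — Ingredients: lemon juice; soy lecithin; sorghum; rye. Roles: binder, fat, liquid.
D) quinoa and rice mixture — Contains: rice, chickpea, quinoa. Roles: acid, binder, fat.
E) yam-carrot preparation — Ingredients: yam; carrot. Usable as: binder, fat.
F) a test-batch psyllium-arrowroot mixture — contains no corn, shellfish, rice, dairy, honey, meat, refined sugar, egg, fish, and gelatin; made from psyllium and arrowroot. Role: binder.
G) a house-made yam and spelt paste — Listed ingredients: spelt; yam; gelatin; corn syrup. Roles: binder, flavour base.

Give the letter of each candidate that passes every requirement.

A: has fish sauce, so not vegan — no
B: only apple; none excluded — valid
C: works as a binder, no rice, no refined sugar — keep
D: has rice, so not rice-free — no
E: nothing on the exclusion list — OK
F: every rule checks out — valid
G: has gelatin, so not vegan; has corn syrup, so not corn-free — out

B, C, E, F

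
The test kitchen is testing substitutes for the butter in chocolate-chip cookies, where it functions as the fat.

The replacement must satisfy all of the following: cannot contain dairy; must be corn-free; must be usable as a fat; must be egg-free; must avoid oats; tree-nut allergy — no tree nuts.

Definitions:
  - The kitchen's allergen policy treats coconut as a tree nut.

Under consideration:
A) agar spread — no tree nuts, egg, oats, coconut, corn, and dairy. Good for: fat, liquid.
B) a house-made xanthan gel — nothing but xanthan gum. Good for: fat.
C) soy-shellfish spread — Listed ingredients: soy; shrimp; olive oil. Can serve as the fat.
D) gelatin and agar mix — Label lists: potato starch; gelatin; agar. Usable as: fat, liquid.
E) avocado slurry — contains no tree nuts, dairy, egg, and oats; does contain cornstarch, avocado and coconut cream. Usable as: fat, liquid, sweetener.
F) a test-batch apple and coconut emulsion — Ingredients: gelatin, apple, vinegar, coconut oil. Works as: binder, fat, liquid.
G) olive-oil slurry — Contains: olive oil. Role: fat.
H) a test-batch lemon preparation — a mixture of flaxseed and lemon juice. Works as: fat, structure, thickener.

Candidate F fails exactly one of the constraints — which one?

tree-nut-free

usable as a fat: satisfied
corn-free: satisfied
tree-nut-free: has coconut oil — fails
dairy-free: satisfied
egg-free: satisfied
oat-free: satisfied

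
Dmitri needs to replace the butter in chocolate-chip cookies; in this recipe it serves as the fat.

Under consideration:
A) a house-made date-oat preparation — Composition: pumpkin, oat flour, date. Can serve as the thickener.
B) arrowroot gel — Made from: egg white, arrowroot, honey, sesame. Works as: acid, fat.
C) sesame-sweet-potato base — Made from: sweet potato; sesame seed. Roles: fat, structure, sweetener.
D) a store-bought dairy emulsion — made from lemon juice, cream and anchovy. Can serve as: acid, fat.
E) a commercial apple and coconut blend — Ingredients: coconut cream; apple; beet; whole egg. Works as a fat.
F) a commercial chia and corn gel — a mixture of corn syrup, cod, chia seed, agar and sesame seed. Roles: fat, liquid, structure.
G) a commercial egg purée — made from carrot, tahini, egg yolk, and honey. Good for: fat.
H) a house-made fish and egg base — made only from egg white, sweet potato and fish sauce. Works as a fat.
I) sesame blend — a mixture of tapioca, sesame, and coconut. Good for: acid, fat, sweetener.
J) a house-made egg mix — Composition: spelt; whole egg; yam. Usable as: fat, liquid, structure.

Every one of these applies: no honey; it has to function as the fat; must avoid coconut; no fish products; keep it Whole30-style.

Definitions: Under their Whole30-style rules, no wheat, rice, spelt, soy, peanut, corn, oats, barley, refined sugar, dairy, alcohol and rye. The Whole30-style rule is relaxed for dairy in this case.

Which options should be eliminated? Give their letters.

A, B, D, E, F, G, H, I, J

A: not usable as a fat; has oat flour, so not Whole30-style — no
B: has honey, so not honey-free — no
C: works as a fat, no honey, Whole30-style — keep
D: has anchovy, so not fish-free — out
E: has coconut cream, so not coconut-free — reject
F: has corn syrup, so not Whole30-style; has cod, so not fish-free — no
G: has honey, so not honey-free — no
H: has fish sauce, so not fish-free — no
I: has coconut, so not coconut-free — reject
J: has spelt, so not Whole30-style — no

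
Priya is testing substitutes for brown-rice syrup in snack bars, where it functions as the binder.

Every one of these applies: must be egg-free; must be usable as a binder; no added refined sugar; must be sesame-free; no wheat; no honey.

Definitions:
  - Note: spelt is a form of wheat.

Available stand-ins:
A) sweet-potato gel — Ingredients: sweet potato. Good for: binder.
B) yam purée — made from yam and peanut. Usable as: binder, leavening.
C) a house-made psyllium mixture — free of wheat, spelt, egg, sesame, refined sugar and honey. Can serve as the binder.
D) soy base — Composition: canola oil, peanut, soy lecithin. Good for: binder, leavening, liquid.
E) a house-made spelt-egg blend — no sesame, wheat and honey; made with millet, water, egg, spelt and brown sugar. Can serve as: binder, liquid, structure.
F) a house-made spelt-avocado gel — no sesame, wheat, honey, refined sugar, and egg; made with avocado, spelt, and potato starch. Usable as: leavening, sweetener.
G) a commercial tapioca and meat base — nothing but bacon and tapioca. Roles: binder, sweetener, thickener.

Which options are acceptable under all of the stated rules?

A: no refined sugar, no sesame — keep
B: works as a binder, no refined sugar, wheat-free — valid
C: works as a binder, no egg, wheat-free — valid
D: wheat-free, no honey — OK
E: has egg, so not egg-free; has spelt, so not wheat-free (and 1 more) — out
F: not usable as a binder; has spelt, so not wheat-free — no
G: only bacon and tapioca; none excluded — keep

A, B, C, D, G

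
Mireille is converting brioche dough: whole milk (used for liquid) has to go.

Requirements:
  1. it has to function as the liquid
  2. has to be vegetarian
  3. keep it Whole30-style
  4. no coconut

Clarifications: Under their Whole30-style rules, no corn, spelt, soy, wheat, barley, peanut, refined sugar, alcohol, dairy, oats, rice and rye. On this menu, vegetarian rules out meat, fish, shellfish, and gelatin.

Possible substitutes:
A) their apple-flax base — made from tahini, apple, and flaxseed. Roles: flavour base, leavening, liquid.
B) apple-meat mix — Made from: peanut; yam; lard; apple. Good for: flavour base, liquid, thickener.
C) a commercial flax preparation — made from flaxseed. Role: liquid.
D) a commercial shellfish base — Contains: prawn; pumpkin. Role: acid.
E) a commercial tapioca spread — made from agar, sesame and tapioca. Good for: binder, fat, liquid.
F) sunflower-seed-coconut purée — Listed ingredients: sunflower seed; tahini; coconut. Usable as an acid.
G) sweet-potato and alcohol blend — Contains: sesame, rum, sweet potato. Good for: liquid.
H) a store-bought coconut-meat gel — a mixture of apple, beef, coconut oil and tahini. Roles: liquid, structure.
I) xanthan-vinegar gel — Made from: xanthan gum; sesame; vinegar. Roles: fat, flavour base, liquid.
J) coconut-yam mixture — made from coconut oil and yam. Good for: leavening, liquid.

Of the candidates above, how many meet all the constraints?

4

A: only tahini, apple and flaxseed; none excluded — keep
B: has peanut, so not Whole30-style; has lard, so not vegetarian — no
C: only flaxseed; none excluded — keep
D: not usable as a liquid; has prawn, so not vegetarian — no
E: vegetarian, no coconut — keep
F: not usable as a liquid; has coconut, so not coconut-free — reject
G: has rum, so not Whole30-style — out
H: has beef, so not vegetarian; has coconut oil, so not coconut-free — no
I: every rule checks out — keep
J: has coconut oil, so not coconut-free — no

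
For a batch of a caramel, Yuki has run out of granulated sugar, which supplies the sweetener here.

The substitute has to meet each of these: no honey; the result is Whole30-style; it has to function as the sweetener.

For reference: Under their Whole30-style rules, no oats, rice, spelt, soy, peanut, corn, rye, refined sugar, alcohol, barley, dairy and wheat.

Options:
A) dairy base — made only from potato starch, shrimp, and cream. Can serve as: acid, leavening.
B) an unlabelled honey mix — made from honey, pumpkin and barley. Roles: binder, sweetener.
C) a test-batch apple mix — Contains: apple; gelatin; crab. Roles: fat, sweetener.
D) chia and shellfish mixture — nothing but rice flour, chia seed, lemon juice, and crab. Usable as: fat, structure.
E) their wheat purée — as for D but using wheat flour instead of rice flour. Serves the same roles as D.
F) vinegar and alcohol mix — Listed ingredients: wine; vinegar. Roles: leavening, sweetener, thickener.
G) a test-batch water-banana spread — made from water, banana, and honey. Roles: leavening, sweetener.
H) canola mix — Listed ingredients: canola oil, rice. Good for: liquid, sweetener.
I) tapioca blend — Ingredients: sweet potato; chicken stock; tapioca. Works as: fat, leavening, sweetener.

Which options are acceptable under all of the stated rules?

C, I

A: not usable as a sweetener; has cream, so not Whole30-style — out
B: has barley, so not Whole30-style; has honey, so not honey-free — no
C: nothing on the exclusion list — keep
D: not usable as a sweetener; has rice flour, so not Whole30-style — reject
E: not usable as a sweetener; has wheat flour, so not Whole30-style — reject
F: has wine, so not Whole30-style — no
G: has honey, so not honey-free — out
H: has rice, so not Whole30-style — reject
I: only chicken stock, tapioca and sweet potato; none excluded — valid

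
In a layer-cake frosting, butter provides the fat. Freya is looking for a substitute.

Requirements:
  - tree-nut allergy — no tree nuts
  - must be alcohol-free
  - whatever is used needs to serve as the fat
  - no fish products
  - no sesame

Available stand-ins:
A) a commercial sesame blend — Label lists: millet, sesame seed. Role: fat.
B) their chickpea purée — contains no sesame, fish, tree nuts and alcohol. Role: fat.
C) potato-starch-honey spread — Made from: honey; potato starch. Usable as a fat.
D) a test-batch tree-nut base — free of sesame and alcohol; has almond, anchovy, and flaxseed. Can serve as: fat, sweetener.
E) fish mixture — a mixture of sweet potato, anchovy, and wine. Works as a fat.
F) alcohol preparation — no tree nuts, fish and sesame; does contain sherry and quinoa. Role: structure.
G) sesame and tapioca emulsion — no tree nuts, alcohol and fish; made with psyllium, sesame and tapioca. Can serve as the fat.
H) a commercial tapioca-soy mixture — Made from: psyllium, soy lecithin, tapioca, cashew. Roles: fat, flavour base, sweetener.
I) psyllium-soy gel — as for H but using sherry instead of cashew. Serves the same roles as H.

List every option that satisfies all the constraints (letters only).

B, C

A: has sesame seed, so not sesame-free — out
B: no alcohol, no fish — OK
C: works as a fat, no sesame, no tree nuts — valid
D: has almond, so not tree-nut-free; has anchovy, so not fish-free — reject
E: has anchovy, so not fish-free; has wine, so not alcohol-free — no
F: not usable as a fat; has sherry, so not alcohol-free — out
G: has sesame, so not sesame-free — reject
H: has cashew, so not tree-nut-free — reject
I: has sherry, so not alcohol-free — reject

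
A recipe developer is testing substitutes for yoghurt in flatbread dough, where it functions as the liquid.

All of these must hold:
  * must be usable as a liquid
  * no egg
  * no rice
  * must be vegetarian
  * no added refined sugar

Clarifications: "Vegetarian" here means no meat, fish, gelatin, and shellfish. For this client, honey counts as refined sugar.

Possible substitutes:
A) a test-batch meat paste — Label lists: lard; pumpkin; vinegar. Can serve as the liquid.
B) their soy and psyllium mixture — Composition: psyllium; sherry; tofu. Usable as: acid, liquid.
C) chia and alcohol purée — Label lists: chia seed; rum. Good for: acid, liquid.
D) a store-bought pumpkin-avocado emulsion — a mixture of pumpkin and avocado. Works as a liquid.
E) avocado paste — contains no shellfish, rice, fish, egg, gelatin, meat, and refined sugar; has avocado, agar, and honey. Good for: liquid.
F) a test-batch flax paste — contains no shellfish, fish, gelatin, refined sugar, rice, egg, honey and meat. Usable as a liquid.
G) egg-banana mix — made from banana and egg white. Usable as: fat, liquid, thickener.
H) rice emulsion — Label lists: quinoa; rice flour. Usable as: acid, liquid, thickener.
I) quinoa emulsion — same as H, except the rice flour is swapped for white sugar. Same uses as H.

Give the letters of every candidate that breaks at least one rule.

A, E, G, H, I

A: has lard, so not vegetarian — reject
B: all constraints satisfied — keep
C: nothing on the exclusion list — keep
D: all constraints satisfied — valid
E: has honey, so not no-added-sugar — reject
F: no rice, vegetarian — keep
G: has egg white, so not egg-free — reject
H: has rice flour, so not rice-free — out
I: has white sugar, so not no-added-sugar — out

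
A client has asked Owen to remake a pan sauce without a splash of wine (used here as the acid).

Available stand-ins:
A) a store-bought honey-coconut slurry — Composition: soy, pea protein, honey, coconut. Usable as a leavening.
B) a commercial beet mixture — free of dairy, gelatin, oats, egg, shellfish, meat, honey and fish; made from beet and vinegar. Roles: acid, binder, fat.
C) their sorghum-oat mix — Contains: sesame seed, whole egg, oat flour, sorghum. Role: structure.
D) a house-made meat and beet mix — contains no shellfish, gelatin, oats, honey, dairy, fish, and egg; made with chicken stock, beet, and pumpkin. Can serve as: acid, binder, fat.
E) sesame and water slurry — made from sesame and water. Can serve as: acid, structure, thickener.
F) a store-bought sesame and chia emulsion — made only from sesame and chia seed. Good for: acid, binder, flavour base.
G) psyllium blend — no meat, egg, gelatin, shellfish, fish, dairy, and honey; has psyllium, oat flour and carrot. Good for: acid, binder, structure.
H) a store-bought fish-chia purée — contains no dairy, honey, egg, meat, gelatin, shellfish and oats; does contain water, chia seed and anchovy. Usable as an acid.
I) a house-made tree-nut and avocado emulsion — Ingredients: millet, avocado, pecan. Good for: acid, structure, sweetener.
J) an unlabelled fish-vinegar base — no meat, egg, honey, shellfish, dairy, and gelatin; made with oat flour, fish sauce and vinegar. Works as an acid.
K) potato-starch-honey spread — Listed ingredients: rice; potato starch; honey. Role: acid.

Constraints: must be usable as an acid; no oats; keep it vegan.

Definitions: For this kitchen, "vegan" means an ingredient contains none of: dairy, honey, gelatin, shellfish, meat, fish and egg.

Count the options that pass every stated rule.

A: not usable as an acid; has honey, so not vegan — reject
B: no oats, vegan — OK
C: not usable as an acid; has whole egg, so not vegan (and 1 more) — reject
D: has chicken stock, so not vegan — reject
E: no oats, vegan — valid
F: only sesame and chia seed; none excluded — keep
G: has oat flour, so not oat-free — reject
H: has anchovy, so not vegan — out
I: works as an acid, vegan, no oats — OK
J: has fish sauce, so not vegan; has oat flour, so not oat-free — reject
K: has honey, so not vegan — reject

4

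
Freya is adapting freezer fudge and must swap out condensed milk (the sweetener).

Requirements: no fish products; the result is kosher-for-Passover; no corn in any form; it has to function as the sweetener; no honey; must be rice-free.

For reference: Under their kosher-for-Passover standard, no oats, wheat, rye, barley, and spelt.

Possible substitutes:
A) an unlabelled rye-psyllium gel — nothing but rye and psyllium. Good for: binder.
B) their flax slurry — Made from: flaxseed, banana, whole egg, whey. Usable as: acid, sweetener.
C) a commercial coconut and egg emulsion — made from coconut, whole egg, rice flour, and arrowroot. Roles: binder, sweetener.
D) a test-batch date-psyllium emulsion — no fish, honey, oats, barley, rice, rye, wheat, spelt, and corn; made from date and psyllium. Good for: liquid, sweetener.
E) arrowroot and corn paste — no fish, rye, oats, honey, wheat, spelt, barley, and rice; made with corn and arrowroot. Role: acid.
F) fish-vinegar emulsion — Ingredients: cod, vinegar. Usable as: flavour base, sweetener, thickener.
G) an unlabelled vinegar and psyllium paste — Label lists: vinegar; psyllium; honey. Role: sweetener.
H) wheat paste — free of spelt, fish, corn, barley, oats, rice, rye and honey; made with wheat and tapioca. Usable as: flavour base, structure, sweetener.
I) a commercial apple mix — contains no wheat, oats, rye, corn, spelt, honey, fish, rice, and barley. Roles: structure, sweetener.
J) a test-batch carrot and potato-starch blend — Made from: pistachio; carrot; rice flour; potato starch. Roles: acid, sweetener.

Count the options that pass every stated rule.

3

A: not usable as a sweetener; has rye, so not kosher-for-Passover — out
B: every rule checks out — OK
C: has rice flour, so not rice-free — reject
D: no corn, kosher-for-Passover — OK
E: not usable as a sweetener; has corn, so not corn-free — no
F: has cod, so not fish-free — reject
G: has honey, so not honey-free — no
H: has wheat, so not kosher-for-Passover — out
I: works as a sweetener, kosher-for-Passover, no fish — OK
J: has rice flour, so not rice-free — out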